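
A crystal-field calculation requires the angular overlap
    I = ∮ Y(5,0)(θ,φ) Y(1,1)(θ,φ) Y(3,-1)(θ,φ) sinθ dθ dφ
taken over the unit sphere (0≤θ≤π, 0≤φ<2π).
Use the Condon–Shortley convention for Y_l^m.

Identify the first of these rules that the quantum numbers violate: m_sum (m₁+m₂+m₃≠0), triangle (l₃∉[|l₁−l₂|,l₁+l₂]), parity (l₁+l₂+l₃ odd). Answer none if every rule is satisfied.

azimuthal sum: 0 + 1 − 1 = 0  ✓
4 ≤ 3 ≤ 6 (triangle on l)  ✗
L = 5 + 1 + 3 = 9 (odd)

triangle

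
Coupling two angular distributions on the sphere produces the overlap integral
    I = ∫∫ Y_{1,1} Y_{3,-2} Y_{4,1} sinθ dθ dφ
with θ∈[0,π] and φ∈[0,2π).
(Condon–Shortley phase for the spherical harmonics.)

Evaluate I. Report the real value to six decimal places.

Checks pass: Σm=0; 8 even; l₃=4∈[2,4].
(2·1+1)(2·3+1)(2·4+1) = 189
Δ: 0! 2! 6! / 9! → 1/252
sum: t=0:+1/36 = 1/36
3j²(1 3 4; 0 0 0) = Δ·Π!·Σ² = 4/63  (sign +1)
sum: t=0:+1/240 = 1/240
3j²(1 3 4; 1 -2 1) = Δ·Π!·Σ² = 1/84  (sign -1)
combine: 4πI² = 189·4/63·1/84 = 1/7
take √, sign -1: I = -0.10662181

-0.106622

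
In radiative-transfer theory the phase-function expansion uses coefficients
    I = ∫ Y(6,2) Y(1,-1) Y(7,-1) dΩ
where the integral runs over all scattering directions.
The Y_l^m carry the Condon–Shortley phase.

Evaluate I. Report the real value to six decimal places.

m-sum 0 ✓  L=14 even ✓  5≤7≤7 ✓
Π(2lᵢ+1) = 13×3×15 = 585
triangle coeff Δ(6,1,7) = 1/1365
Σ_t [0,0]: t=0:+1/518400 = 1/518400
(3j)²=7/195 [(6 1 7; 0 0 0)], sign=-1
Σ_t [0,0]: t=0:+1/1935360 = 1/1935360
(3j)²=1/91 [(6 1 7; 2 -1 -1)], sign=+1
⇒ 4πI² = 3/13
I = (-1)√(3/13/(4π)) = -0.13551395

-0.135514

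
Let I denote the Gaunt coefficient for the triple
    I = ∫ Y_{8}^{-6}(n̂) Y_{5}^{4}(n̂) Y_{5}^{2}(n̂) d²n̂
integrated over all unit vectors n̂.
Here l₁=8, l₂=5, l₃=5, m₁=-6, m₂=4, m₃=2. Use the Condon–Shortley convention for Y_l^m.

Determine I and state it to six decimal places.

Rules hold: Σm=0, L=18 even, 3≤5≤13.
N = 17·11·11 = 2057
Δ = 8!·8!·2!/19! = 1/37413090
Racah Σ t=3..5: t=3:−1/1036800 t=4:+1/331776 t=5:−1/1036800 = 1/921600
⇒ 3j(8 5 5; 0 0 0)² = 490/46189, sgn -1
Racah Σ t=7..8: t=7:−1/50803200 t=8:+1/58060800 = -1/406425600
⇒ 3j(8 5 5; -6 4 2)² = 1/3230, sgn +1
4πI² = N·(3j₀)²·(3jₘ)² = 539/79781
I = -1·√(0.00675599/4π) = -0.02318674

-0.023187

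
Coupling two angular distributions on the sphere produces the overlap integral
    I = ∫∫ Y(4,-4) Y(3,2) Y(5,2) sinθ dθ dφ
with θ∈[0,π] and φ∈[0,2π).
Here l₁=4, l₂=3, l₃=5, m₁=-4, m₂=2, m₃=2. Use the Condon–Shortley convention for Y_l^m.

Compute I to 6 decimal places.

-0.109480

Checks pass: Σm=0; 12 even; l₃=5∈[1,7].
(2·4+1)(2·3+1)(2·5+1) = 693
Δ: 2! 6! 4! / 13! → 1/180180
sum: t=0:+1/576 t=1:−1/144 t=2:+1/576 = -1/288
3j²(4 3 5; 0 0 0) = Δ·Π!·Σ² = 20/1001  (sign +1)
sum: t=2:+1/8640 = 1/8640
3j²(4 3 5; -4 2 2) = Δ·Π!·Σ² = 14/1287  (sign -1)
combine: 4πI² = 693·20/1001·14/1287 = 280/1859
take √, sign -1: I = -0.10947990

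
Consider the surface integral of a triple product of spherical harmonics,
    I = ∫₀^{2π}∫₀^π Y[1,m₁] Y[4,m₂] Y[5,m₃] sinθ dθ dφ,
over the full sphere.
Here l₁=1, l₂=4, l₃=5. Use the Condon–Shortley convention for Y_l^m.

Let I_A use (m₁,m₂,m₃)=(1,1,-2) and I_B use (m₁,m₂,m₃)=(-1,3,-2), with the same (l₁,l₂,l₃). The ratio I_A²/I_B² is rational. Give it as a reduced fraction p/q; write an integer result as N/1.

7/1

l's match ⇒ only the (l;m) 3-j factors differ between A and B.
A: triangle coeff Δ(1,4,5) = 1/495; Σ_t [0,0]: t=0:+1/1440 = 1/1440; (3j)²=7/165 [(1 4 5; 1 1 -2)], sign=-1
B: triangle coeff Δ(1,4,5) = 1/495; Σ_t [0,0]: t=0:+1/10080 = 1/10080; (3j)²=1/165 [(1 4 5; -1 3 -2)], sign=-1
I_A²/I_B² = (7/165)/(1/165) = 7/1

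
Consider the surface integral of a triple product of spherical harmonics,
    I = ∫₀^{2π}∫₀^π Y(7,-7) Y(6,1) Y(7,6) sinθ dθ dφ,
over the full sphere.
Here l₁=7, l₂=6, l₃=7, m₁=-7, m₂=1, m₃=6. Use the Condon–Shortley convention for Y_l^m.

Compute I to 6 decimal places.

Rules hold: Σm=0, L=20 even, 1≤7≤13.
N = 15·13·15 = 2925
Δ = 6!·8!·6!/21! = 1/2444321880
Racah Σ t=0..6: t=0:+1/2612736000 t=1:−1/20736000 t=2:+1/1658880 t=3:−1/746496 t=4:+1/1658880 t=5:−1/20736000 t=6:+1/2612736000 = -1/4354560
⇒ 3j(7 6 7; 0 0 0)² = 1000/138567, sgn +1
Racah Σ t=6..6: t=6:+1/3483648000 = 1/3483648000
⇒ 3j(7 6 7; -7 1 6)² = 143/12920, sgn -1
4πI² = N·(3j₀)²·(3jₘ)² = 24375/104329
I = -1·√(0.233636/4π) = -0.13635305

-0.136353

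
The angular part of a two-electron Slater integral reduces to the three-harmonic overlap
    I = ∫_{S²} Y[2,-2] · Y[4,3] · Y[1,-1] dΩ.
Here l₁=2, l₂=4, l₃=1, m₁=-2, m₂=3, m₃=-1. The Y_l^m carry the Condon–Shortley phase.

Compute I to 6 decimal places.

l₃=1 ∉ [2,6] — triangle fails ⇒ I = 0

0.000000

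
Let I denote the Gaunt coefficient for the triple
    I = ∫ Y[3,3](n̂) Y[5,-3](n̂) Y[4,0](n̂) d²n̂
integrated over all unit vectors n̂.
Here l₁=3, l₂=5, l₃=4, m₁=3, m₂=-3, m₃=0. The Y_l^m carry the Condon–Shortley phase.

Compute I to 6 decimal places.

0.196280

Rules hold: Σm=0, L=12 even, 2≤4≤8.
N = 7·11·9 = 693
Δ = 4!·2!·6!/13! = 1/180180
Racah Σ t=1..3: t=1:−1/576 t=2:+1/144 t=3:−1/576 = 1/288
⇒ 3j(3 5 4; 0 0 0)² = 20/1001, sgn +1
Racah Σ t=0..0: t=0:+1/2304 = 1/2304
⇒ 3j(3 5 4; 3 -3 0)² = 5/143, sgn +1
4πI² = N·(3j₀)²·(3jₘ)² = 900/1859
I = +1·√(0.484131/4π) = 0.19628026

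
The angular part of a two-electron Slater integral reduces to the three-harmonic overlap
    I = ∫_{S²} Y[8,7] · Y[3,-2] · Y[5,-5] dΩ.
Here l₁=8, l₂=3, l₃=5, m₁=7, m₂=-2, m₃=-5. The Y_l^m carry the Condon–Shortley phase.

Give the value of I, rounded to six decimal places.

-0.230069

m-sum 0 ✓  L=16 even ✓  5≤5≤11 ✓
Π(2lᵢ+1) = 17×7×11 = 1309
triangle coeff Δ(8,3,5) = 1/136136
Σ_t [3,3]: t=3:−1/518400 = -1/518400
(3j)²=56/2431 [(8 3 5; 0 0 0)], sign=+1
Σ_t [1,1]: t=1:−1/435456000 = -1/435456000
(3j)²=3/136 [(8 3 5; 7 -2 -5)], sign=-1
⇒ 4πI² = 147/221
I = (-1)√(147/221/(4π)) = -0.23006873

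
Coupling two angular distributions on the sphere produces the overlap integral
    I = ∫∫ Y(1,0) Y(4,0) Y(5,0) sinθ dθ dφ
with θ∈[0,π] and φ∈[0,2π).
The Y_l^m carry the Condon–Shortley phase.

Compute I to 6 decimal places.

0.245532

m-sum 0 ✓  L=10 even ✓  3≤5≤5 ✓
Π(2lᵢ+1) = 3×9×11 = 297
triangle coeff Δ(1,4,5) = 1/495
Σ_t [0,0]: t=0:+1/576 = 1/576
(3j)²=5/99 [(1 4 5; 0 0 0)], sign=-1
(m-triple is (0,0,0) — same symbol as above.)
⇒ 4πI² = 25/33
I = (+1)√(25/33/(4π)) = 0.24553200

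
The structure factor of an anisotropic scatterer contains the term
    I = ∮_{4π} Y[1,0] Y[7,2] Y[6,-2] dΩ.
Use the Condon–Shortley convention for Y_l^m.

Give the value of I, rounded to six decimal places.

Checks pass: Σm=0; 14 even; l₃=6∈[6,8].
(2·1+1)(2·7+1)(2·6+1) = 585
Δ: 2! 0! 12! / 15! → 1/1365
sum: t=1:−1/518400 = -1/518400
3j²(1 7 6; 0 0 0) = Δ·Π!·Σ² = 7/195  (sign -1)
sum: t=1:−1/967680 = -1/967680
3j²(1 7 6; 0 2 -2) = Δ·Π!·Σ² = 3/91  (sign -1)
combine: 4πI² = 585·7/195·3/91 = 9/13
take √, sign +1: I = 0.23471705

0.234717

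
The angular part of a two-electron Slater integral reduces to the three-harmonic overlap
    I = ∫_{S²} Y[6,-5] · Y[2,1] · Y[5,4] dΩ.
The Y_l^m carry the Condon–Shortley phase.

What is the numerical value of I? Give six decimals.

0.000000

l₁+l₂+l₃=13 is odd: 3j(l;000)=0 ⇒ I=0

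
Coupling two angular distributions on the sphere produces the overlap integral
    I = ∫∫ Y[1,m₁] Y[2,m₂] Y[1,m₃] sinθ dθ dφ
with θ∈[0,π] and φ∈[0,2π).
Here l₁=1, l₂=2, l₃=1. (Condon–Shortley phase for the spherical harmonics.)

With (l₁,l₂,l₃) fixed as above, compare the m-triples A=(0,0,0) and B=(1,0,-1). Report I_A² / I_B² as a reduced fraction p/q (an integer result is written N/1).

l's match ⇒ only the (l;m) 3-j factors differ between A and B.
A: triangle coeff Δ(1,2,1) = 1/30; Σ_t [1,1]: t=1:−1/1 = -1/1; (3j)²=2/15 [(1 2 1; 0 0 0)], sign=+1
B: triangle coeff Δ(1,2,1) = 1/30; Σ_t [0,0]: t=0:+1/4 = 1/4; (3j)²=1/30 [(1 2 1; 1 0 -1)], sign=+1
I_A²/I_B² = (2/15)/(1/30) = 4/1

4/1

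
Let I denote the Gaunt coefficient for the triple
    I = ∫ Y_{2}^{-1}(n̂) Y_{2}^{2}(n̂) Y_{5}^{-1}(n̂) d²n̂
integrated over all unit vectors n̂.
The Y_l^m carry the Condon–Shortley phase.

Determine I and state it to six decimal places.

0.000000

l₃=5 ∉ [0,4] — triangle fails ⇒ I = 0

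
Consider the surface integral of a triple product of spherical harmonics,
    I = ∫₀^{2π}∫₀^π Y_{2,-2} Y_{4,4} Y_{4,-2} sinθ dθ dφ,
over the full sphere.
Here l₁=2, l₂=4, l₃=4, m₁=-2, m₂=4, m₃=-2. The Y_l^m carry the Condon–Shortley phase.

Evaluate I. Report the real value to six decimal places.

Rules hold: Σm=0, L=10 even, 2≤4≤6.
N = 5·9·9 = 405
Δ = 2!·2!·6!/11! = 1/13860
Racah Σ t=0..2: t=0:+1/192 t=1:−1/36 t=2:+1/192 = -5/288
⇒ 3j(2 4 4; 0 0 0)² = 20/693, sgn -1
Racah Σ t=2..2: t=2:+1/2880 = 1/2880
⇒ 3j(2 4 4; -2 4 -2)² = 2/165, sgn +1
4πI² = N·(3j₀)²·(3jₘ)² = 120/847
I = -1·√(0.141677/4π) = -0.10618031

-0.106180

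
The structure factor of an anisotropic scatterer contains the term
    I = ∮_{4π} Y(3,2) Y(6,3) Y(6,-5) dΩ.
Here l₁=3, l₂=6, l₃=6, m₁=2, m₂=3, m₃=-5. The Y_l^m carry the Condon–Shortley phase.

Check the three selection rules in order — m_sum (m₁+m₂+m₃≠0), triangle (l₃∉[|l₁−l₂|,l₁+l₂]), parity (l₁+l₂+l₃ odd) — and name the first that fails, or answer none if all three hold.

Σmᵢ = 0  ✓
l₃∈[|l₁−l₂|,l₁+l₂]=[3,9], have l₃=6  ✓
Σlᵢ = 15 ⇒ odd  ✗

parity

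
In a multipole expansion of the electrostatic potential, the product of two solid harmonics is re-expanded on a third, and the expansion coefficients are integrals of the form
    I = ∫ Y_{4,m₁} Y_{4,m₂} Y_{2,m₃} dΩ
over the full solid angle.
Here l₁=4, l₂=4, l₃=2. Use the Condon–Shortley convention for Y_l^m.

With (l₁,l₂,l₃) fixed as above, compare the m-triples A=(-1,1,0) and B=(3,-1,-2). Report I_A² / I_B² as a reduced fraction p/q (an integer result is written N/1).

289/378

l's match ⇒ only the (l;m) 3-j factors differ between A and B.
A: triangle coeff Δ(4,4,2) = 1/13860; Σ_t [3,5]: t=3:−1/144 t=4:+1/48 t=5:−1/480 = 17/1440; (3j)²=289/13860 [(4 4 2; -1 1 0)], sign=+1
B: triangle coeff Δ(4,4,2) = 1/13860; Σ_t [1,1]: t=1:−1/480 = -1/480; (3j)²=3/110 [(4 4 2; 3 -1 -2)], sign=-1
I_A²/I_B² = (289/13860)/(3/110) = 289/378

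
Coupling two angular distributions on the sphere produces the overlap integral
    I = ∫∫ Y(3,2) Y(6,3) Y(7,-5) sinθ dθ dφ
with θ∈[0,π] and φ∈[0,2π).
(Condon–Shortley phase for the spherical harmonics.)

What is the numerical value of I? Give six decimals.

Rules hold: Σm=0, L=16 even, 3≤7≤9.
N = 7·13·15 = 1365
Δ = 2!·4!·10!/17! = 1/2042040
Racah Σ t=0..2: t=0:+1/207360 t=1:−1/57600 t=2:+1/207360 = -1/129600
⇒ 3j(3 6 7; 0 0 0)² = 168/12155, sgn +1
Racah Σ t=0..1: t=0:+1/4354560 t=1:−1/1935360 = -1/3483648
⇒ 3j(3 6 7; 2 3 -5)² = 125/12376, sgn -1
4πI² = N·(3j₀)²·(3jₘ)² = 7875/41327
I = -1·√(0.190553/4π) = -0.12314121

-0.123141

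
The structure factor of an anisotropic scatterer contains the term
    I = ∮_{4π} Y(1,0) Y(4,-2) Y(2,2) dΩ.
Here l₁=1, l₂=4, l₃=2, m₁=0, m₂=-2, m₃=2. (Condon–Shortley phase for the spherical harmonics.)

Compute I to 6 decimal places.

0.000000

triangle: need 3≤l₃≤5, have 2; I=0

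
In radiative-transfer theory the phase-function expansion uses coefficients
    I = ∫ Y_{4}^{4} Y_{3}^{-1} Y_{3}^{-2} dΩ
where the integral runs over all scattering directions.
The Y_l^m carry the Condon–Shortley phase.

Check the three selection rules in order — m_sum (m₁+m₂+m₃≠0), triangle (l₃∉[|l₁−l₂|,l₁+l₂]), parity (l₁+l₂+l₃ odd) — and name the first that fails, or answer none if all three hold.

m_sum

azimuthal sum: 4 − 1 − 2 = 1  ✗
1 ≤ 3 ≤ 7 (triangle on l)
L = 4 + 3 + 3 = 10 (even)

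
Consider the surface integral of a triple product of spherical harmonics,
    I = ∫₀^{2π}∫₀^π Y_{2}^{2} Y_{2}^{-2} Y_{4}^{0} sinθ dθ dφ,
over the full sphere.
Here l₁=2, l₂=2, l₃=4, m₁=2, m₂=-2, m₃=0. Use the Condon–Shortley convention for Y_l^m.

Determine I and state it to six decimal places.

m-sum 0 ✓  L=8 even ✓  0≤4≤4 ✓
Π(2lᵢ+1) = 5×5×9 = 225
triangle coeff Δ(2,2,4) = 1/630
Σ_t [0,0]: t=0:+1/16 = 1/16
(3j)²=2/35 [(2 2 4; 0 0 0)], sign=+1
Σ_t [0,0]: t=0:+1/576 = 1/576
(3j)²=1/630 [(2 2 4; 2 -2 0)], sign=+1
⇒ 4πI² = 1/49
I = (+1)√(1/49/(4π)) = 0.04029926

0.040299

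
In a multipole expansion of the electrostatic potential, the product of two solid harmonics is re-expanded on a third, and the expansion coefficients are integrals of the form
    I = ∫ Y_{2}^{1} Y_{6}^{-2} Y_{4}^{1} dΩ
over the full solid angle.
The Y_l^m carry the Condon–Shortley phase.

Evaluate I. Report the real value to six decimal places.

0.238034

Checks pass: Σm=0; 12 even; l₃=4∈[4,8].
(2·2+1)(2·6+1)(2·4+1) = 585
Δ: 4! 0! 8! / 13! → 1/6435
sum: t=2:+1/2304 = 1/2304
3j²(2 6 4; 0 0 0) = Δ·Π!·Σ² = 5/143  (sign +1)
sum: t=1:−1/4320 = -1/4320
3j²(2 6 4; 1 -2 1) = Δ·Π!·Σ² = 224/6435  (sign +1)
combine: 4πI² = 585·5/143·224/6435 = 1120/1573
take √, sign +1: I = 0.23803440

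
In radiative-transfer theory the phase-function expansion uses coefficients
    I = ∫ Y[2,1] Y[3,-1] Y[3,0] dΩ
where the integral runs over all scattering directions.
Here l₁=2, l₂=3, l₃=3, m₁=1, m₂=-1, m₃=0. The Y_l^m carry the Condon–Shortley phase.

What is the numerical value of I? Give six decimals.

-0.059471

Rules hold: Σm=0, L=8 even, 1≤3≤5.
N = 5·7·7 = 245
Δ = 2!·2!·4!/9! = 1/3780
Racah Σ t=0..2: t=0:+1/24 t=1:−1/4 t=2:+1/24 = -1/6
⇒ 3j(2 3 3; 0 0 0)² = 4/105, sgn +1
Racah Σ t=0..1: t=0:+1/8 t=1:−1/12 = 1/24
⇒ 3j(2 3 3; 1 -1 0)² = 1/210, sgn -1
4πI² = N·(3j₀)²·(3jₘ)² = 2/45
I = -1·√(0.0444444/4π) = -0.05947080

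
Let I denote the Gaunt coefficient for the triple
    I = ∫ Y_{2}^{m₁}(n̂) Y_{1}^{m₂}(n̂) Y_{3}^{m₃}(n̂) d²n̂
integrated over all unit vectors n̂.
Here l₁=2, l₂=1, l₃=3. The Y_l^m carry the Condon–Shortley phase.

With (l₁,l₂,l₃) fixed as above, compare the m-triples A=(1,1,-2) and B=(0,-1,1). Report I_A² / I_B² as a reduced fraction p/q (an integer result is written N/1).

5/3

Shared (l₁,l₂,l₃)=(2,1,3): N and (l;000)² cancel in I_A²/I_B².
A: Δ = 0!·4!·2!/7! = 1/105; Racah Σ t=0..0: t=0:+1/12 = 1/12; ⇒ 3j(2 1 3; 1 1 -2)² = 2/21, sgn -1
B: Δ = 0!·4!·2!/7! = 1/105; Racah Σ t=0..0: t=0:+1/8 = 1/8; ⇒ 3j(2 1 3; 0 -1 1)² = 2/35, sgn +1
I_A²/I_B² = (2/21)/(2/35) = 5/3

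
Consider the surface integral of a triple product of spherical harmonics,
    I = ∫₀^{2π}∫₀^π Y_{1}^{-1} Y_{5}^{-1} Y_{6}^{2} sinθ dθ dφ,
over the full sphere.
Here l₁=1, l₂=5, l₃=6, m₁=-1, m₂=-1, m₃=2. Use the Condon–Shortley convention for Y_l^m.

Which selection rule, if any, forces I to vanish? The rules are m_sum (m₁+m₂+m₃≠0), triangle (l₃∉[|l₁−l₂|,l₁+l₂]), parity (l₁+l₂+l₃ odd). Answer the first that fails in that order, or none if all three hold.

azimuthal sum: -1 − 1 + 2 = 0  ✓
4 ≤ 6 ≤ 6 (triangle on l)  ✓
L = 1 + 5 + 6 = 12 (even)  ✓

none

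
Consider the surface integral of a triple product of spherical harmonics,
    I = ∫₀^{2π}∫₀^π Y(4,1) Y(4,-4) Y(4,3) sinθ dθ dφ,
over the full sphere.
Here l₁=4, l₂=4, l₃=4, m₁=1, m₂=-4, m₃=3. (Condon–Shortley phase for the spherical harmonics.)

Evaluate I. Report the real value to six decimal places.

Checks pass: Σm=0; 12 even; l₃=4∈[0,8].
(2·4+1)(2·4+1)(2·4+1) = 729
Δ: 4! 4! 4! / 13! → 1/450450
sum: t=0:+1/13824 t=1:−1/216 t=2:+1/64 t=3:−1/216 t=4:+1/13824 = 5/768
3j²(4 4 4; 0 0 0) = Δ·Π!·Σ² = 18/1001  (sign +1)
sum: t=0:+1/3456 = 1/3456
3j²(4 4 4; 1 -4 3) = Δ·Π!·Σ² = 35/1287  (sign -1)
combine: 4πI² = 729·18/1001·35/1287 = 7290/20449
take √, sign -1: I = -0.16843130

-0.168431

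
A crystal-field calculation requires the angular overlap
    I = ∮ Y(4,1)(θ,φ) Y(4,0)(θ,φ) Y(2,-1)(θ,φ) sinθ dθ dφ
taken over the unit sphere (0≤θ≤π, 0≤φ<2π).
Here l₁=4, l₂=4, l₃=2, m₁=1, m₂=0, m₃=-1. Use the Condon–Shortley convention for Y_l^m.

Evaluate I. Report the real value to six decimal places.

m-sum 0 ✓  L=10 even ✓  0≤2≤8 ✓
Π(2lᵢ+1) = 9×9×5 = 405
triangle coeff Δ(4,4,2) = 1/13860
Σ_t [2,4]: t=2:+1/192 t=3:−1/36 t=4:+1/192 = -5/288
(3j)²=20/693 [(4 4 2; 0 0 0)], sign=-1
Σ_t [2,3]: t=2:+1/96 t=3:−1/72 = -1/288
(3j)²=1/462 [(4 4 2; 1 0 -1)], sign=+1
⇒ 4πI² = 150/5929
I = (-1)√(150/5929/(4π)) = -0.04486937

-0.044869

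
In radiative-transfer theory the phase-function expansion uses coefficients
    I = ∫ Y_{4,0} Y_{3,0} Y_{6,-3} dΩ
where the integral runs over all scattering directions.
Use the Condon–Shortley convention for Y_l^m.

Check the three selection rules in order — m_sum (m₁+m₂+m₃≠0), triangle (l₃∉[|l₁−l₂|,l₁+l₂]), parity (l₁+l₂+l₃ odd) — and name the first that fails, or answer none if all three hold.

m_sum

azimuthal sum: 0 + 0 − 3 = -3  ✗
1 ≤ 6 ≤ 7 (triangle on l)
L = 4 + 3 + 6 = 13 (odd)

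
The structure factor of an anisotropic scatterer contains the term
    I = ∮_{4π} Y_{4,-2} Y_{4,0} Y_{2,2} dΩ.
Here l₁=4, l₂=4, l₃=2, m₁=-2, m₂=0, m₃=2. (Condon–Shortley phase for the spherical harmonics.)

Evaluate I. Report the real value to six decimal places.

-0.190365

m-sum 0 ✓  L=10 even ✓  0≤2≤8 ✓
Π(2lᵢ+1) = 9×9×5 = 405
triangle coeff Δ(4,4,2) = 1/13860
Σ_t [2,4]: t=2:+1/192 t=3:−1/36 t=4:+1/192 = -5/288
(3j)²=20/693 [(4 4 2; 0 0 0)], sign=-1
Σ_t [4,4]: t=4:+1/192 = 1/192
(3j)²=3/77 [(4 4 2; -2 0 2)], sign=+1
⇒ 4πI² = 2700/5929
I = (-1)√(2700/5929/(4π)) = -0.19036462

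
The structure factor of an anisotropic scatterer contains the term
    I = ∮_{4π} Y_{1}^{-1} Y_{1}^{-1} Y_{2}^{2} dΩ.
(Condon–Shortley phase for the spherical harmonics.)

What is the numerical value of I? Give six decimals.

0.309019

Checks pass: Σm=0; 4 even; l₃=2∈[0,2].
(2·1+1)(2·1+1)(2·2+1) = 45
Δ: 0! 2! 2! / 5! → 1/30
sum: t=0:+1/1 = 1/1
3j²(1 1 2; 0 0 0) = Δ·Π!·Σ² = 2/15  (sign +1)
sum: t=0:+1/4 = 1/4
3j²(1 1 2; -1 -1 2) = Δ·Π!·Σ² = 1/5  (sign +1)
combine: 4πI² = 45·2/15·1/5 = 6/5
take √, sign +1: I = 0.30901936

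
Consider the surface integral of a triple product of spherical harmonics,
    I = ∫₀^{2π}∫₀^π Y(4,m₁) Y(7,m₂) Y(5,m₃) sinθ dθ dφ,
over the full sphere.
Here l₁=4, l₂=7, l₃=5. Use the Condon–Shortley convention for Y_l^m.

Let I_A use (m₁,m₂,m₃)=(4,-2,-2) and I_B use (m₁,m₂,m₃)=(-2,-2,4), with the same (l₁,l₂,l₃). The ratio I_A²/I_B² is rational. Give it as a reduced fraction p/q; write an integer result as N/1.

1372/2187

Shared (l₁,l₂,l₃)=(4,7,5): N and (l;000)² cancel in I_A²/I_B².
A: Δ = 6!·2!·8!/17! = 1/6126120; Racah Σ t=0..0: t=0:+1/1036800 = 1/1036800; ⇒ 3j(4 7 5; 4 -2 -2)² = 98/12155, sgn -1
B: Δ = 6!·2!·8!/17! = 1/6126120; Racah Σ t=4..5: t=4:+1/483840 t=5:−1/4838400 = 1/537600; ⇒ 3j(4 7 5; -2 -2 4)² = 2187/170170, sgn -1
I_A²/I_B² = (98/12155)/(2187/170170) = 1372/2187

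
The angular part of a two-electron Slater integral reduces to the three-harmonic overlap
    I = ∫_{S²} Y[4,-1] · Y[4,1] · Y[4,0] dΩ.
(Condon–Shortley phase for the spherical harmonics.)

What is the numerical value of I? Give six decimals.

Checks pass: Σm=0; 12 even; l₃=4∈[0,8].
(2·4+1)(2·4+1)(2·4+1) = 729
Δ: 4! 4! 4! / 13! → 1/450450
sum: t=0:+1/13824 t=1:−1/216 t=2:+1/64 t=3:−1/216 t=4:+1/13824 = 5/768
3j²(4 4 4; 0 0 0) = Δ·Π!·Σ² = 18/1001  (sign +1)
sum: t=1:−1/3456 t=2:+1/144 t=3:−1/96 t=4:+1/864 = -1/384
3j²(4 4 4; -1 1 0) = Δ·Π!·Σ² = 9/2002  (sign -1)
combine: 4πI² = 729·18/1001·9/2002 = 59049/1002001
take √, sign -1: I = -0.06848055

-0.068481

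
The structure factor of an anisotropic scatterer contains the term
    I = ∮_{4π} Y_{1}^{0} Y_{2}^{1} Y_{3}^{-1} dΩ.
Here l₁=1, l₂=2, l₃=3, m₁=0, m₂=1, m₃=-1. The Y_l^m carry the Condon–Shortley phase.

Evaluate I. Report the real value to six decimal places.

-0.233597

m-sum 0 ✓  L=6 even ✓  1≤3≤3 ✓
Π(2lᵢ+1) = 3×5×7 = 105
triangle coeff Δ(1,2,3) = 1/105
Σ_t [0,0]: t=0:+1/4 = 1/4
(3j)²=3/35 [(1 2 3; 0 0 0)], sign=-1
Σ_t [0,0]: t=0:+1/6 = 1/6
(3j)²=8/105 [(1 2 3; 0 1 -1)], sign=+1
⇒ 4πI² = 24/35
I = (-1)√(24/35/(4π)) = -0.23359668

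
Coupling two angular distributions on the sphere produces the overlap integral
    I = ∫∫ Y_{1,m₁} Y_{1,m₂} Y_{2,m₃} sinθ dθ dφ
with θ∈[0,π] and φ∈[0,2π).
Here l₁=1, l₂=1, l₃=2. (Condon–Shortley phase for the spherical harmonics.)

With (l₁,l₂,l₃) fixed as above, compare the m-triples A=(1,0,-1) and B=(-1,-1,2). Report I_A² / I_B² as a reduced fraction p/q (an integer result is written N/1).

1/2

Same 1,1,2: normalisation and zero-m 3j drop out of the ratio.
A: Δ: 0! 2! 2! / 5! → 1/30; sum: t=0:+1/2 = 1/2; 3j²(1 1 2; 1 0 -1) = Δ·Π!·Σ² = 1/10  (sign -1)
B: Δ: 0! 2! 2! / 5! → 1/30; sum: t=0:+1/4 = 1/4; 3j²(1 1 2; -1 -1 2) = Δ·Π!·Σ² = 1/5  (sign +1)
I_A²/I_B² = (1/10)/(1/5) = 1/2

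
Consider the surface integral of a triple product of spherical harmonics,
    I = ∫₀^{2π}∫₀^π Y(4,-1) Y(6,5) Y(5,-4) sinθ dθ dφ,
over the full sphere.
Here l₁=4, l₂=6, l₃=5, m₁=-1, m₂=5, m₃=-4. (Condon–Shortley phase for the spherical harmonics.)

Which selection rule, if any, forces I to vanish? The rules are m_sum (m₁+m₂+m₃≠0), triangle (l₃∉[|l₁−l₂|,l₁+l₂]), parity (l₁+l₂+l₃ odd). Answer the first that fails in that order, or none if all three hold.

parity

m₁+m₂+m₃ = -1 + 5 − 4 = 0  ✓
triangle: |4−6|=2 ≤ l₃=5 ≤ 4+6=10  ✓
parity: l₁+l₂+l₃ = 15 is odd  ✗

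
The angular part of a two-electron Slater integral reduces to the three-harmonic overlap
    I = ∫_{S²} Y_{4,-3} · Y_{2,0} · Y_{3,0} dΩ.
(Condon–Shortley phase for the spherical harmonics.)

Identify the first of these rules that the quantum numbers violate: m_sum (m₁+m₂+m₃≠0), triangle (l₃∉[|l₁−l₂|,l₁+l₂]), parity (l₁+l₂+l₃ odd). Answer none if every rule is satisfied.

m_sum

Σmᵢ = -3  ✗
l₃∈[|l₁−l₂|,l₁+l₂]=[2,6], have l₃=3
Σlᵢ = 9 ⇒ odd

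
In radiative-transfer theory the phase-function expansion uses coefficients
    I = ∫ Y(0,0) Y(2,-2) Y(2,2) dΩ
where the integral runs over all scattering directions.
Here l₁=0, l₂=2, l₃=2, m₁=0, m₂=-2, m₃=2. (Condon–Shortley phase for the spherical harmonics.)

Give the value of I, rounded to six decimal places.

0.282095

Checks pass: Σm=0; 4 even; l₃=2∈[2,2].
(2·0+1)(2·2+1)(2·2+1) = 25
Δ: 0! 0! 4! / 5! → 1/5
sum: t=0:+1/4 = 1/4
3j²(0 2 2; 0 0 0) = Δ·Π!·Σ² = 1/5  (sign +1)
sum: t=0:+1/24 = 1/24
3j²(0 2 2; 0 -2 2) = Δ·Π!·Σ² = 1/5  (sign +1)
combine: 4πI² = 25·1/5·1/5 = 1/1
take √, sign +1: I = 0.28209479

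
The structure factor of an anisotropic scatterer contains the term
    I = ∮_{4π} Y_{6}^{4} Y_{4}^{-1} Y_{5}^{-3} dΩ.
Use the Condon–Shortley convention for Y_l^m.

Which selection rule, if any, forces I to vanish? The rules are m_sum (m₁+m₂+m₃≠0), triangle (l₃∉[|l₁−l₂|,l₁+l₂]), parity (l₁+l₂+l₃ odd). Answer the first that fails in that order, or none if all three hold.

parity

Σmᵢ = 0  ✓
l₃∈[|l₁−l₂|,l₁+l₂]=[2,10], have l₃=5  ✓
Σlᵢ = 15 ⇒ odd  ✗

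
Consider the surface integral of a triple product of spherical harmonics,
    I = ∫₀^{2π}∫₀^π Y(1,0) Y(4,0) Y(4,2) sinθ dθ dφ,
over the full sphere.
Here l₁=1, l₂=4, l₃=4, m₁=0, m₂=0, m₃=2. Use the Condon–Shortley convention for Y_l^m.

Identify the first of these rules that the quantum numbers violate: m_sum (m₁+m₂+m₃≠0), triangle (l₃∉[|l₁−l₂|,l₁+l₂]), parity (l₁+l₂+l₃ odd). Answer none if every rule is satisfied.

m_sum

azimuthal sum: 0 + 0 + 2 = 2  ✗
3 ≤ 4 ≤ 5 (triangle on l)
L = 1 + 4 + 4 = 9 (odd)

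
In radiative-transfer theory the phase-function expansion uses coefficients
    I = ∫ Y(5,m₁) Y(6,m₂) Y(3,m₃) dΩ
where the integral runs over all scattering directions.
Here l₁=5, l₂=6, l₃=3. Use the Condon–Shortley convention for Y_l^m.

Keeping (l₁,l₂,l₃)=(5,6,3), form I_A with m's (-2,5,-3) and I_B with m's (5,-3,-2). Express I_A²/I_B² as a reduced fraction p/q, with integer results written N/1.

11/3

Same 5,6,3: normalisation and zero-m 3j drop out of the ratio.
A: Δ: 8! 2! 4! / 15! → 1/675675; sum: t=7:−1/241920 = -1/241920; 3j²(5 6 3; -2 5 -3) = Δ·Π!·Σ² = 2/91  (sign -1)
B: Δ: 8! 2! 4! / 15! → 1/675675; sum: t=0:+1/483840 = 1/483840; 3j²(5 6 3; 5 -3 -2) = Δ·Π!·Σ² = 6/1001  (sign -1)
I_A²/I_B² = (2/91)/(6/1001) = 11/3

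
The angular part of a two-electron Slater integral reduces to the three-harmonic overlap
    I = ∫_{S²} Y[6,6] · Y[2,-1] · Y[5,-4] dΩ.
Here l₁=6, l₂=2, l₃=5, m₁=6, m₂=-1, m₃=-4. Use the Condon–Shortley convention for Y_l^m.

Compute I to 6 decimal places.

Σmᵢ = 1 ≠ 0, so the φ-integral vanishes; I = 0

0.000000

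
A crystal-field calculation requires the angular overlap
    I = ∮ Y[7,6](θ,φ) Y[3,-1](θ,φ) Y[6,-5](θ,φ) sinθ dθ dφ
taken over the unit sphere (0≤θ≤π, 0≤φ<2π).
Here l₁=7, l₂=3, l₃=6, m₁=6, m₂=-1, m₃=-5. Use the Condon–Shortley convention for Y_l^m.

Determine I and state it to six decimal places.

-0.034007

m-sum 0 ✓  L=16 even ✓  4≤6≤10 ✓
Π(2lᵢ+1) = 15×7×13 = 1365
triangle coeff Δ(7,3,6) = 1/2042040
Σ_t [1,3]: t=1:−1/207360 t=2:+1/57600 t=3:−1/207360 = 1/129600
(3j)²=168/12155 [(7 3 6; 0 0 0)], sign=+1
Σ_t [0,1]: t=0:+1/17418240 t=1:−1/21772800 = 1/87091200
(3j)²=11/14280 [(7 3 6; 6 -1 -5)], sign=-1
⇒ 4πI² = 21/1445
I = (-1)√(21/1445/(4π)) = -0.03400719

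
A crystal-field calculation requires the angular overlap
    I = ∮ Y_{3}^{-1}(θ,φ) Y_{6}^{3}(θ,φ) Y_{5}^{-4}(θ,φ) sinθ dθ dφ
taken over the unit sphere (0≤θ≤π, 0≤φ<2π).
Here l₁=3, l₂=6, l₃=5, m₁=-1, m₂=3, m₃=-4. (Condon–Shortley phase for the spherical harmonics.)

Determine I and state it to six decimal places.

0.000000

Σmᵢ = -2 ≠ 0, so the φ-integral vanishes; I = 0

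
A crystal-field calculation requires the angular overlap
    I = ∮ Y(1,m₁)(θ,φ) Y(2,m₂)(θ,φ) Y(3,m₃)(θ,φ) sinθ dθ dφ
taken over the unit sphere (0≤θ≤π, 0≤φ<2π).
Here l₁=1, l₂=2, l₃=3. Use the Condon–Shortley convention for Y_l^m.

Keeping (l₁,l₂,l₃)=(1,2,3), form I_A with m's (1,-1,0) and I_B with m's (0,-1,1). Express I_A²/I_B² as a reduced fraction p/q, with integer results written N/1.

Same 1,2,3: normalisation and zero-m 3j drop out of the ratio.
A: Δ: 0! 2! 4! / 7! → 1/105; sum: t=0:+1/12 = 1/12; 3j²(1 2 3; 1 -1 0) = Δ·Π!·Σ² = 1/35  (sign -1)
B: Δ: 0! 2! 4! / 7! → 1/105; sum: t=0:+1/6 = 1/6; 3j²(1 2 3; 0 -1 1) = Δ·Π!·Σ² = 8/105  (sign +1)
I_A²/I_B² = (1/35)/(8/105) = 3/8

3/8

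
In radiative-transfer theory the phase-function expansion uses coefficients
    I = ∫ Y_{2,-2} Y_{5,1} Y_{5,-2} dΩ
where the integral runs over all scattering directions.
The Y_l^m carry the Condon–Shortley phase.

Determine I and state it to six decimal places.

0.000000

m-sum = -2 + 1 − 2 = -3 ≠ 0 ⇒ I = 0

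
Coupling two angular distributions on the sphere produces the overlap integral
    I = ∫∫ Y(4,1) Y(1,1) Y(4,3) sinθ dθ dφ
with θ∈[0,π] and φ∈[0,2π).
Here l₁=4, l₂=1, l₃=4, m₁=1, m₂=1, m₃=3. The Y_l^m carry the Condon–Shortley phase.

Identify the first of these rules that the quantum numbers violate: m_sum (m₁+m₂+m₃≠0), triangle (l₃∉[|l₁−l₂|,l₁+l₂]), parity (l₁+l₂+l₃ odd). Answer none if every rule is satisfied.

azimuthal sum: 1 + 1 + 3 = 5  ✗
3 ≤ 4 ≤ 5 (triangle on l)
L = 4 + 1 + 4 = 9 (odd)

m_sum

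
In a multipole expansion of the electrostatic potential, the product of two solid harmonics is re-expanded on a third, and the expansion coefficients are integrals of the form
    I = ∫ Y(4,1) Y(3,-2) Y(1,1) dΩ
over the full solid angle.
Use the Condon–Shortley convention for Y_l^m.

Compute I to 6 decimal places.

-0.106622

Rules hold: Σm=0, L=8 even, 1≤1≤7.
N = 9·7·3 = 189
Δ = 6!·2!·0!/9! = 1/252
Racah Σ t=3..3: t=3:−1/36 = -1/36
⇒ 3j(4 3 1; 0 0 0)² = 4/63, sgn +1
Racah Σ t=1..1: t=1:−1/240 = -1/240
⇒ 3j(4 3 1; 1 -2 1)² = 1/84, sgn -1
4πI² = N·(3j₀)²·(3jₘ)² = 1/7
I = -1·√(0.142857/4π) = -0.10662181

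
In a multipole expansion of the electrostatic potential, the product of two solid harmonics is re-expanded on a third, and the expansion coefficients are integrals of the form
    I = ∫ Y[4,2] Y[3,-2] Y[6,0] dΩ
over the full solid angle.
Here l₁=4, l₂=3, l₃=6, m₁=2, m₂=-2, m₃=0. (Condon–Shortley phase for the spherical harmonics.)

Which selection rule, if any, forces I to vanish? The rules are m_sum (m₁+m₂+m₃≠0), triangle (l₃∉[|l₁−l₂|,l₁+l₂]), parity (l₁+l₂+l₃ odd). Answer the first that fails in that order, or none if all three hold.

parity

m₁+m₂+m₃ = 2 − 2 + 0 = 0  ✓
triangle: |4−3|=1 ≤ l₃=6 ≤ 4+3=7  ✓
parity: l₁+l₂+l₃ = 13 is odd  ✗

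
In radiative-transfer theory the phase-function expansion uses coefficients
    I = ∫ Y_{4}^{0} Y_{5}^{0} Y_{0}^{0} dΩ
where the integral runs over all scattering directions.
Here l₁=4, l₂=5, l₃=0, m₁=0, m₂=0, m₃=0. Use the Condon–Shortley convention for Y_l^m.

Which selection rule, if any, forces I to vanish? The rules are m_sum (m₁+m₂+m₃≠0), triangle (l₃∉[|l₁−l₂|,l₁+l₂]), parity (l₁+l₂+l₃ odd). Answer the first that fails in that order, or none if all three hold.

triangle

Σmᵢ = 0  ✓
l₃∈[|l₁−l₂|,l₁+l₂]=[1,9], have l₃=0  ✗
Σlᵢ = 9 ⇒ odd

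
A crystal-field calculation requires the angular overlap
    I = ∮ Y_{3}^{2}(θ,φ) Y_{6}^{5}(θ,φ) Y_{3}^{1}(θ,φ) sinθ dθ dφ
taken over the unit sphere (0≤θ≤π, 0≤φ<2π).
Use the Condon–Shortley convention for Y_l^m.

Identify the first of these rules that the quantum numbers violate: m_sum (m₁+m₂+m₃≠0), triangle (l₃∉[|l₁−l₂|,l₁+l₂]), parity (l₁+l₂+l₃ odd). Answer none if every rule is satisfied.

azimuthal sum: 2 + 5 + 1 = 8  ✗
3 ≤ 3 ≤ 9 (triangle on l)
L = 3 + 6 + 3 = 12 (even)

m_sum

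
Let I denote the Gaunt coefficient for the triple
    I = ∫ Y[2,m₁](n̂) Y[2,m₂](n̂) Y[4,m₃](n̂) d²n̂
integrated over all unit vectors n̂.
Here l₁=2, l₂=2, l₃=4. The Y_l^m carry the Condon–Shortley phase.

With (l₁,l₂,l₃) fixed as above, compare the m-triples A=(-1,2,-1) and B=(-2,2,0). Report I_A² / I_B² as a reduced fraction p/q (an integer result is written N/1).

5/1

Same 2,2,4: normalisation and zero-m 3j drop out of the ratio.
A: Δ: 0! 4! 4! / 9! → 1/630; sum: t=0:+1/144 = 1/144; 3j²(2 2 4; -1 2 -1) = Δ·Π!·Σ² = 1/126  (sign -1)
B: Δ: 0! 4! 4! / 9! → 1/630; sum: t=0:+1/576 = 1/576; 3j²(2 2 4; -2 2 0) = Δ·Π!·Σ² = 1/630  (sign +1)
I_A²/I_B² = (1/126)/(1/630) = 5/1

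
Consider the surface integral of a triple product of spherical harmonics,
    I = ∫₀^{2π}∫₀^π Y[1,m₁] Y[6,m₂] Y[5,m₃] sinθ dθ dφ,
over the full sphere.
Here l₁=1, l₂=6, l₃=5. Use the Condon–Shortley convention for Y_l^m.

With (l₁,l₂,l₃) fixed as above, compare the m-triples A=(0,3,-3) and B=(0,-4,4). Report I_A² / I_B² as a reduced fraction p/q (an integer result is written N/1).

l's match ⇒ only the (l;m) 3-j factors differ between A and B.
A: triangle coeff Δ(1,6,5) = 1/858; Σ_t [1,1]: t=1:−1/80640 = -1/80640; (3j)²=9/286 [(1 6 5; 0 3 -3)], sign=-1
B: triangle coeff Δ(1,6,5) = 1/858; Σ_t [1,1]: t=1:−1/362880 = -1/362880; (3j)²=10/429 [(1 6 5; 0 -4 4)], sign=+1
I_A²/I_B² = (9/286)/(10/429) = 27/20

27/20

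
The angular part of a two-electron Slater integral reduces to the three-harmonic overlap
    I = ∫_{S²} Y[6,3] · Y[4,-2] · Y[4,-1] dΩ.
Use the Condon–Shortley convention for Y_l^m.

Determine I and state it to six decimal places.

Checks pass: Σm=0; 14 even; l₃=4∈[2,10].
(2·6+1)(2·4+1)(2·4+1) = 1053
Δ: 6! 6! 2! / 15! → 1/1261260
sum: t=2:+1/4608 t=3:−1/1296 t=4:+1/4608 = -7/20736
3j²(6 4 4; 0 0 0) = Δ·Π!·Σ² = 20/1287  (sign -1)
sum: t=0:+1/51840 t=1:−1/5760 t=2:+1/11520 = -7/103680
3j²(6 4 4; 3 -2 -1) = Δ·Π!·Σ² = 7/858  (sign +1)
combine: 4πI² = 1053·20/1287·7/858 = 210/1573
take √, sign -1: I = -0.10307192

-0.103072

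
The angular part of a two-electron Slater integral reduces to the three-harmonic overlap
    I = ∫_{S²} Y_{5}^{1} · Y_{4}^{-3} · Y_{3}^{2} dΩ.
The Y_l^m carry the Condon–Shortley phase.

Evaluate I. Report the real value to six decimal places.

Rules hold: Σm=0, L=12 even, 1≤3≤9.
N = 11·9·7 = 693
Δ = 6!·4!·2!/13! = 1/180180
Racah Σ t=2..4: t=2:+1/576 t=3:−1/144 t=4:+1/576 = -1/288
⇒ 3j(5 4 3; 0 0 0)² = 20/1001, sgn +1
Racah Σ t=0..1: t=0:+1/17280 t=1:−1/1440 = -11/17280
⇒ 3j(5 4 3; 1 -3 2)² = 11/468, sgn +1
4πI² = N·(3j₀)²·(3jₘ)² = 55/169
I = +1·√(0.325444/4π) = 0.16092854

0.160929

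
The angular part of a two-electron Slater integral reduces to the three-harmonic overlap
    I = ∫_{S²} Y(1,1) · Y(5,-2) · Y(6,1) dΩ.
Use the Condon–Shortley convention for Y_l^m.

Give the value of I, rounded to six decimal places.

-0.129207

Rules hold: Σm=0, L=12 even, 4≤6≤6.
N = 3·11·13 = 429
Δ = 0!·2!·10!/13! = 1/858
Racah Σ t=0..0: t=0:+1/14400 = 1/14400
⇒ 3j(1 5 6; 0 0 0)² = 6/143, sgn +1
Racah Σ t=0..0: t=0:+1/60480 = 1/60480
⇒ 3j(1 5 6; 1 -2 1)² = 5/429, sgn -1
4πI² = N·(3j₀)²·(3jₘ)² = 30/143
I = -1·√(0.20979/4π) = -0.12920749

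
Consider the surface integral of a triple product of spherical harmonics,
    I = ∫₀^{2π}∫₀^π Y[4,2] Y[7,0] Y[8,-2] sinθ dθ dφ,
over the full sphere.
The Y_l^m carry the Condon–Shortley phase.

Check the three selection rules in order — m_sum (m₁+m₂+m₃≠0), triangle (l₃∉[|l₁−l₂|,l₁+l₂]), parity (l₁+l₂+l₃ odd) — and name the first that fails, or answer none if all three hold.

m₁+m₂+m₃ = 2 + 0 − 2 = 0  ✓
triangle: |4−7|=3 ≤ l₃=8 ≤ 4+7=11  ✓
parity: l₁+l₂+l₃ = 19 is odd  ✗

parity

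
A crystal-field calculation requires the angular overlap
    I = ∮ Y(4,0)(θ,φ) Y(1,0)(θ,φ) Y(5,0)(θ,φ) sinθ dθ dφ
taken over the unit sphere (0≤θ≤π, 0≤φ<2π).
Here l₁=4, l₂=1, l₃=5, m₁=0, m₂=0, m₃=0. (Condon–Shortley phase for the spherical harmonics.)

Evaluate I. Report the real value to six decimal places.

Checks pass: Σm=0; 10 even; l₃=5∈[3,5].
(2·4+1)(2·1+1)(2·5+1) = 297
Δ: 0! 8! 2! / 11! → 1/495
sum: t=0:+1/576 = 1/576
3j²(4 1 5; 0 0 0) = Δ·Π!·Σ² = 5/99  (sign -1)
(m-triple is (0,0,0) — same symbol as above.)
combine: 4πI² = 297·5/99·5/99 = 25/33
take √, sign +1: I = 0.24553200

0.245532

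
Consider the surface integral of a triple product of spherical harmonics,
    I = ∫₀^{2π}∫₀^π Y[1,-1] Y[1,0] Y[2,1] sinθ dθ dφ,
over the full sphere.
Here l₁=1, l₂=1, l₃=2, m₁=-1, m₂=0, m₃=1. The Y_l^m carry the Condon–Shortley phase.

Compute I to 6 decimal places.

Rules hold: Σm=0, L=4 even, 0≤2≤2.
N = 3·3·5 = 45
Δ = 0!·2!·2!/5! = 1/30
Racah Σ t=0..0: t=0:+1/1 = 1/1
⇒ 3j(1 1 2; 0 0 0)² = 2/15, sgn +1
Racah Σ t=0..0: t=0:+1/2 = 1/2
⇒ 3j(1 1 2; -1 0 1)² = 1/10, sgn -1
4πI² = N·(3j₀)²·(3jₘ)² = 3/5
I = -1·√(0.6/4π) = -0.21850969

-0.218510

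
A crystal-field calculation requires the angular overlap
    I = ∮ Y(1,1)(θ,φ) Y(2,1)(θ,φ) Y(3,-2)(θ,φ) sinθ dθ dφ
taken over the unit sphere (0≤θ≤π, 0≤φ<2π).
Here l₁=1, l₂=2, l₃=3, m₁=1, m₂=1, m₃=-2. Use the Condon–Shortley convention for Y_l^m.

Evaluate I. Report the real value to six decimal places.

0.261169

Checks pass: Σm=0; 6 even; l₃=3∈[1,3].
(2·1+1)(2·2+1)(2·3+1) = 105
Δ: 0! 2! 4! / 7! → 1/105
sum: t=0:+1/4 = 1/4
3j²(1 2 3; 0 0 0) = Δ·Π!·Σ² = 3/35  (sign -1)
sum: t=0:+1/12 = 1/12
3j²(1 2 3; 1 1 -2) = Δ·Π!·Σ² = 2/21  (sign -1)
combine: 4πI² = 105·3/35·2/21 = 6/7
take √, sign +1: I = 0.26116903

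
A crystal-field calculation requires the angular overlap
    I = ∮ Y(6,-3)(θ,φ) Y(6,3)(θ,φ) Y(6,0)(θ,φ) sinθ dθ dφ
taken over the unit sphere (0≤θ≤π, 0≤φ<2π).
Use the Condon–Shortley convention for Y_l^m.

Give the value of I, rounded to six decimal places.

0.123095

Checks pass: Σm=0; 18 even; l₃=6∈[0,12].
(2·6+1)(2·6+1)(2·6+1) = 2197
Δ: 6! 6! 6! / 19! → 1/325909584
sum: t=0:+1/373248000 t=1:−1/1728000 t=2:+1/110592 t=3:−1/46656 t=4:+1/110592 t=5:−1/1728000 t=6:+1/373248000 = -7/1555200
3j²(6 6 6; 0 0 0) = Δ·Π!·Σ² = 400/46189  (sign -1)
sum: t=3:−1/18662400 t=4:+1/691200 t=5:−1/276480 t=6:+1/933120 = -43/37324800
3j²(6 6 6; -3 3 0) = Δ·Π!·Σ² = 1849/184756  (sign -1)
combine: 4πI² = 2197·400/46189·1849/184756 = 2403700/12623809
take √, sign +1: I = 0.12309488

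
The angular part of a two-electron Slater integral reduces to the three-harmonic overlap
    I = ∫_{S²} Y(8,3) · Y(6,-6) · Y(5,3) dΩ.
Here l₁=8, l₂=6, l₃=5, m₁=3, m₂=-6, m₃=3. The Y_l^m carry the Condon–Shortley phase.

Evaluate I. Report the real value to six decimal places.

L=19 odd ⇒ parity kills the (l;000) factor ⇒ I = 0

0.000000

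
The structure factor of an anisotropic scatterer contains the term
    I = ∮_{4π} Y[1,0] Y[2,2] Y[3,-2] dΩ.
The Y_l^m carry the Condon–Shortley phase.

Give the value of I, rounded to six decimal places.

0.184674

m-sum 0 ✓  L=6 even ✓  1≤3≤3 ✓
Π(2lᵢ+1) = 3×5×7 = 105
triangle coeff Δ(1,2,3) = 1/105
Σ_t [0,0]: t=0:+1/4 = 1/4
(3j)²=3/35 [(1 2 3; 0 0 0)], sign=-1
Σ_t [0,0]: t=0:+1/24 = 1/24
(3j)²=1/21 [(1 2 3; 0 2 -2)], sign=-1
⇒ 4πI² = 3/7
I = (+1)√(3/7/(4π)) = 0.18467439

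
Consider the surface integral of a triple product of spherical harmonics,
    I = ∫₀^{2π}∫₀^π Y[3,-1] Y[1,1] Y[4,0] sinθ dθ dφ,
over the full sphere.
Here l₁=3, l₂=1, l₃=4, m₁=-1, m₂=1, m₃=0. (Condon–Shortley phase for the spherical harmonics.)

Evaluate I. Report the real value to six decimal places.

0.150786

Rules hold: Σm=0, L=8 even, 2≤4≤4.
N = 7·3·9 = 189
Δ = 0!·6!·2!/9! = 1/252
Racah Σ t=0..0: t=0:+1/36 = 1/36
⇒ 3j(3 1 4; 0 0 0)² = 4/63, sgn +1
Racah Σ t=0..0: t=0:+1/96 = 1/96
⇒ 3j(3 1 4; -1 1 0)² = 1/42, sgn +1
4πI² = N·(3j₀)²·(3jₘ)² = 2/7
I = +1·√(0.285714/4π) = 0.15078601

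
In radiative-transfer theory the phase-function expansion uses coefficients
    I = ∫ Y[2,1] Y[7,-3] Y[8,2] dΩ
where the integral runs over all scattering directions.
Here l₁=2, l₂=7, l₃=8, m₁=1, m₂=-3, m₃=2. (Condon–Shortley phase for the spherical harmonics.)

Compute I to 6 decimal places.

0.000000

L=17 odd ⇒ parity kills the (l;000) factor ⇒ I = 0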